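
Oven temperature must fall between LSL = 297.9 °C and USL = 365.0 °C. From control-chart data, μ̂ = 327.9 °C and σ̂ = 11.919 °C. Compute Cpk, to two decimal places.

Cpu = (USL − μ̂) / (3σ̂) = (365.0 − 327.9) / (3 × 11.919) = 1.0376; Cpl = (μ̂ − LSL) / (3σ̂) = (327.9 − 297.9) / (3 × 11.919) = 0.8390; Cpk = min(Cpu, Cpl) = 0.8390

0.84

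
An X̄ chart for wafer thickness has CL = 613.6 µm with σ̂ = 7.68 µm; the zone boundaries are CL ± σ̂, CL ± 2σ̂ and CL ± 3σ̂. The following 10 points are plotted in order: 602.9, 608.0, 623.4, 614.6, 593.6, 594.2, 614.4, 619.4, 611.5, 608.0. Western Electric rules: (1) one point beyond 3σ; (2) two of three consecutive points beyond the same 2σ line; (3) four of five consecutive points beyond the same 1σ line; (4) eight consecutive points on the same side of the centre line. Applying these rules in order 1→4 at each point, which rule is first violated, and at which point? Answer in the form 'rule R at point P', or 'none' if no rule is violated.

rule 2 at point 6

Zone of each point (C = within 1σ̂, B = 1σ̂–2σ̂, A = 2σ̂–3σ̂, * = beyond 3σ̂; sign = side of CL): 1:-B, 2:-C, 3:+B, 4:+C, 5:-A, 6:-A, 7:+C, 8:+C, 9:-C, 10:-C
Rule 2 (two of three consecutive points beyond the same 2σ limit) is satisfied at point 6.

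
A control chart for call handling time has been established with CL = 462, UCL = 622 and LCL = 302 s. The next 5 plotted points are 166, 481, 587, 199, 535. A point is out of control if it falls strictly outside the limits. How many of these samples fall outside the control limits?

Compare each point to [302, 622]: sample 1 = 166 < LCL; sample 4 = 199 < LCL.

2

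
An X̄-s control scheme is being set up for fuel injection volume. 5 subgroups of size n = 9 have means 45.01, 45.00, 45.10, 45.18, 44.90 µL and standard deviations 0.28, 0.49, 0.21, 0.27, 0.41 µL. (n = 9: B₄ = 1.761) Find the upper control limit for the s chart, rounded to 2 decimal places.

0.58

s̄ = (0.28 + 0.49 + 0.21 + 0.27 + 0.41) / 5 = 0.3320
UCL_s = B₄·s̄ = 1.761 × 0.3320 = 0.5847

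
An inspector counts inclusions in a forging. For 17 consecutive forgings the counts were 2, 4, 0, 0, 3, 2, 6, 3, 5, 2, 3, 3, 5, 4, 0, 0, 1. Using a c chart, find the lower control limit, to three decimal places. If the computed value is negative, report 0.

c̄ = (2 + 4 + 0 + 0 + 3 + 2 + 6 + 3 + 5 + 2 + 3 + 3 + 5 + 4 + 0 + 0 + 1) / 17 = 43 / 17 = 2.5294
LCL = c̄ − 3√c̄ = 2.5294 − 3 × 1.5904 = -2.2418 → 0 (cannot be negative)

0.000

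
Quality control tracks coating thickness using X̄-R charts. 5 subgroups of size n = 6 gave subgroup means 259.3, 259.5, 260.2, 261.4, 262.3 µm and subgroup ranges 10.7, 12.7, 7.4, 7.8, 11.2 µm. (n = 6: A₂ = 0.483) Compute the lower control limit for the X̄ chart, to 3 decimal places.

255.729

X̄̄ = (259.3 + 259.5 + 260.2 + 261.4 + 262.3) / 5 = 1302.7000 / 5 = 260.5400
R̄ = (10.7 + 12.7 + 7.4 + 7.8 + 11.2) / 5 = 49.8000 / 5 = 9.9600
LCL = X̄̄ − A₂·R̄ = 260.5400 − 0.483 × 9.9600 = 255.7293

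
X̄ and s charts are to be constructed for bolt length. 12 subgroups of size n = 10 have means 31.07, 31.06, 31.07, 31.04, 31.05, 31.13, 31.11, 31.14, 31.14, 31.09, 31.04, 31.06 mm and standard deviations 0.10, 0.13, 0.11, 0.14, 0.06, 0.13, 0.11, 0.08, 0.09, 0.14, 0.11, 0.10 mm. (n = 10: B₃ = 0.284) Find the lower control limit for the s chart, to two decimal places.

s̄ = (0.10 + 0.13 + 0.11 + 0.14 + 0.06 + 0.13 + 0.11 + 0.08 + 0.09 + 0.14 + 0.11 + 0.10) / 12 = 0.1083
LCL_s = B₃·s̄ = 0.284 × 0.1083 = 0.0308

0.03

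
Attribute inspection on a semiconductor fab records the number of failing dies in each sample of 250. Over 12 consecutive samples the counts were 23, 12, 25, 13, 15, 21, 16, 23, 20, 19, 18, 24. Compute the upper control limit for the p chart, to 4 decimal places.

p̄ = Σdᵢ / (k·n) = 229 / (12 × 250) = 0.07633
UCL = p̄ + 3·√(p̄(1−p̄)/n) = 0.07633 + 3 × √(0.07633×0.92367/250) = 0.07633 + 3 × 0.01679 = 0.12671

0.1267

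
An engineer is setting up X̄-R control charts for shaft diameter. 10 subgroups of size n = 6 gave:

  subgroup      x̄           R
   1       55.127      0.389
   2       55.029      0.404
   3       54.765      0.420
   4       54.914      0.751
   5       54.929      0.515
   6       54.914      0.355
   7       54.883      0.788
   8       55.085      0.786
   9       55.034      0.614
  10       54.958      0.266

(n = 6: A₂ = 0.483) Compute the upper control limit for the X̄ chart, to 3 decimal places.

55.219

X̄̄ = (55.127 + 55.029 + 54.765 + 54.914 + 54.929 + 54.914 + 54.883 + 55.085 + 55.034 + 54.958) / 10 = 549.6380 / 10 = 54.9638
R̄ = (0.389 + 0.404 + 0.420 + 0.751 + 0.515 + 0.355 + 0.788 + 0.786 + 0.614 + 0.266) / 10 = 5.2880 / 10 = 0.5288
UCL = X̄̄ + A₂·R̄ = 54.9638 + 0.483 × 0.5288 = 55.2192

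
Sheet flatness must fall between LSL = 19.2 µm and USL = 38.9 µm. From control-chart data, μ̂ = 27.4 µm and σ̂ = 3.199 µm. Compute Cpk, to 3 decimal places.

0.854

Cpu = (USL − μ̂) / (3σ̂) = (38.9 − 27.4) / (3 × 3.199) = 1.1983; Cpl = (μ̂ − LSL) / (3σ̂) = (27.4 − 19.2) / (3 × 3.199) = 0.8544; Cpk = min(Cpu, Cpl) = 0.8544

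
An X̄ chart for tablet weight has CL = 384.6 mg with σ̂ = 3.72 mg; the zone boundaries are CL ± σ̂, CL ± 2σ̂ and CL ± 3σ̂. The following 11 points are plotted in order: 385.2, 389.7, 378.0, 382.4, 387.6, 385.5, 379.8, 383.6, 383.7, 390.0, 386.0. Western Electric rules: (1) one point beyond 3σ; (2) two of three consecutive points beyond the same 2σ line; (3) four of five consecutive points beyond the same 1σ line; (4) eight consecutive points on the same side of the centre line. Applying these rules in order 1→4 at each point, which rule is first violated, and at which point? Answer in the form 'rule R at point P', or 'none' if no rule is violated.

none

Zone of each point (C = within 1σ̂, B = 1σ̂–2σ̂, A = 2σ̂–3σ̂, * = beyond 3σ̂; sign = side of CL): 1:+C, 2:+B, 3:-B, 4:-C, 5:+C, 6:+C, 7:-B, 8:-C, 9:-C, 10:+B, 11:+C
No rule fires across all 11 points.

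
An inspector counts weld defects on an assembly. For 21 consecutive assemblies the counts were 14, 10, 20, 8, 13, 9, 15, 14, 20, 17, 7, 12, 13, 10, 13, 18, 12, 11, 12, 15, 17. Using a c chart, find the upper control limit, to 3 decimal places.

c̄ = (14 + 10 + 20 + 8 + 13 + 9 + 15 + 14 + 20 + 17 + 7 + 12 + 13 + 10 + 13 + 18 + 12 + 11 + 12 + 15 + 17) / 21 = 280 / 21 = 13.3333
UCL = c̄ + 3√c̄ = 13.3333 + 3 × √13.3333 = 13.3333 + 3 × 3.6515 = 24.2878

24.288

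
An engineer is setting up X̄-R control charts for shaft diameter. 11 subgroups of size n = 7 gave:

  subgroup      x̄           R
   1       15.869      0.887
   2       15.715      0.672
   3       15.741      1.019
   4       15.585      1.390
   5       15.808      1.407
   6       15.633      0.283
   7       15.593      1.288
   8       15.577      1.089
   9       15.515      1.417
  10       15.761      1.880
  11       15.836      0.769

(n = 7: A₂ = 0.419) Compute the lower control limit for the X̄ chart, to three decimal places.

X̄̄ = (15.869 + 15.715 + 15.741 + 15.585 + 15.808 + 15.633 + 15.593 + 15.577 + 15.515 + 15.761 + 15.836) / 11 = 172.6330 / 11 = 15.6939
R̄ = (0.887 + 0.672 + 1.019 + 1.390 + 1.407 + 0.283 + 1.288 + 1.089 + 1.417 + 1.880 + 0.769) / 11 = 12.1010 / 11 = 1.1001
LCL = X̄̄ − A₂·R̄ = 15.6939 − 0.419 × 1.1001 = 15.2330

15.233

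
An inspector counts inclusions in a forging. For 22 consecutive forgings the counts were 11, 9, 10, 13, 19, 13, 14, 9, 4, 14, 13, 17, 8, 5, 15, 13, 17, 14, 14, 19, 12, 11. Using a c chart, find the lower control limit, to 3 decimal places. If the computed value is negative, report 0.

1.867

c̄ = (11 + 9 + 10 + 13 + 19 + 13 + 14 + 9 + 4 + 14 + 13 + 17 + 8 + 5 + 15 + 13 + 17 + 14 + 14 + 19 + 12 + 11) / 22 = 274 / 22 = 12.4545
LCL = c̄ − 3√c̄ = 12.4545 − 3 × 3.5291 = 1.8672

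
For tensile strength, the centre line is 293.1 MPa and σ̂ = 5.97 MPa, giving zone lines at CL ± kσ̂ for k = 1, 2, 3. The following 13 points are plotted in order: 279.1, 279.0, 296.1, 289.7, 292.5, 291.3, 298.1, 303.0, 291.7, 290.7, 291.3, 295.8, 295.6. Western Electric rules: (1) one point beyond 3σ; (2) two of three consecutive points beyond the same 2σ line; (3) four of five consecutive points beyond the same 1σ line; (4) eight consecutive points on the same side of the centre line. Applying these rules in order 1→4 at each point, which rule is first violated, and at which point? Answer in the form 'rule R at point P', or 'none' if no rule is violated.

Zone of each point (C = within 1σ̂, B = 1σ̂–2σ̂, A = 2σ̂–3σ̂, * = beyond 3σ̂; sign = side of CL): 1:-A, 2:-A, 3:+C, 4:-C, 5:-C, 6:-C, 7:+C, 8:+B, 9:-C, 10:-C, 11:-C, 12:+C, 13:+C
Rule 2 (two of three consecutive points beyond the same 2σ limit) is satisfied at point 2.

rule 2 at point 2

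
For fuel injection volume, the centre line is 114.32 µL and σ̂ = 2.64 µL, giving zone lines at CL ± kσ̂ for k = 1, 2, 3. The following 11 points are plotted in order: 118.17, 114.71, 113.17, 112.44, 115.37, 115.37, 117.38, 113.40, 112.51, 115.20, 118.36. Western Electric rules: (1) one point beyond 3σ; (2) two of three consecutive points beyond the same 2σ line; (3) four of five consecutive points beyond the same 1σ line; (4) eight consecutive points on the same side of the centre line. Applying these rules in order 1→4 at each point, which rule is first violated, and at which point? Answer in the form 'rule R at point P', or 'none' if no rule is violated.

none

Zone of each point (C = within 1σ̂, B = 1σ̂–2σ̂, A = 2σ̂–3σ̂, * = beyond 3σ̂; sign = side of CL): 1:+B, 2:+C, 3:-C, 4:-C, 5:+C, 6:+C, 7:+B, 8:-C, 9:-C, 10:+C, 11:+B
No rule fires across all 11 points.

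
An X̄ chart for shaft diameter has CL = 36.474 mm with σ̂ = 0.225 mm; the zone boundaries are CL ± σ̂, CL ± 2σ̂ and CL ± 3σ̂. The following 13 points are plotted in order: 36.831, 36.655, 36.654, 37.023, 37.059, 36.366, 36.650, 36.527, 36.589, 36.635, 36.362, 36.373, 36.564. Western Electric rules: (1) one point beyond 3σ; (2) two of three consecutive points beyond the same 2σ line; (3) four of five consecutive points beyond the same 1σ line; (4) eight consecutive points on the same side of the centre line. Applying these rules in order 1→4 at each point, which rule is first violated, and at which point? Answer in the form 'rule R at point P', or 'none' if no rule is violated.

Zone of each point (C = within 1σ̂, B = 1σ̂–2σ̂, A = 2σ̂–3σ̂, * = beyond 3σ̂; sign = side of CL): 1:+B, 2:+C, 3:+C, 4:+A, 5:+A, 6:-C, 7:+C, 8:+C, 9:+C, 10:+C, 11:-C, 12:-C, 13:+C
Rule 2 (two of three consecutive points beyond the same 2σ limit) is satisfied at point 5.

rule 2 at point 5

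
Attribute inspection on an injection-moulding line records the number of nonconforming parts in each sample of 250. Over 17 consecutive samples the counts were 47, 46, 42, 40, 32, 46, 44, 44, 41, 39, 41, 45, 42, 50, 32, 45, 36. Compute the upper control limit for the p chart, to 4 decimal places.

0.2384

p̄ = Σdᵢ / (k·n) = 712 / (17 × 250) = 0.16753
UCL = p̄ + 3·√(p̄(1−p̄)/n) = 0.16753 + 3 × √(0.16753×0.83247/250) = 0.16753 + 3 × 0.02362 = 0.23839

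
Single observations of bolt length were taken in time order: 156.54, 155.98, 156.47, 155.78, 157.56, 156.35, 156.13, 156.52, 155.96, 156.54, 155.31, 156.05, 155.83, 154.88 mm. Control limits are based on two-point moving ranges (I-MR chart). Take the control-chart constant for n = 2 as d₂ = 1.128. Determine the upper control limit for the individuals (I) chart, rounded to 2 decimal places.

X̄ = (156.54 + 155.98 + 156.47 + 155.78 + 157.56 + 156.35 + 156.13 + 156.52 + 155.96 + 156.54 + 155.31 + 156.05 + 155.83 + 154.88) / 14 = 156.1357
Moving ranges: 0.56, 0.49, 0.69, 1.78, 1.21, 0.22, 0.39, 0.56, 0.58, 1.23, 0.74, 0.22, 0.95; M̄R̄ = 9.6200 / 13 = 0.7400
UCL = X̄ + 3·M̄R̄/d₂ = 156.1357 + 3 × 0.7400 / 1.128 = 158.1038

158.10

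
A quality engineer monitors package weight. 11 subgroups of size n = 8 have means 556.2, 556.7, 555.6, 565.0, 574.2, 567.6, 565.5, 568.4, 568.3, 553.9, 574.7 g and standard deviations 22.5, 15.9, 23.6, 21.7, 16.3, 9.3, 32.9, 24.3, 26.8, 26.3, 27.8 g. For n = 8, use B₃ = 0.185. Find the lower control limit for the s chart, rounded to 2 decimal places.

4.16

s̄ = (22.5 + 15.9 + 23.6 + 21.7 + 16.3 + 9.3 + 32.9 + 24.3 + 26.8 + 26.3 + 27.8) / 11 = 22.4909
LCL_s = B₃·s̄ = 0.185 × 22.4909 = 4.1608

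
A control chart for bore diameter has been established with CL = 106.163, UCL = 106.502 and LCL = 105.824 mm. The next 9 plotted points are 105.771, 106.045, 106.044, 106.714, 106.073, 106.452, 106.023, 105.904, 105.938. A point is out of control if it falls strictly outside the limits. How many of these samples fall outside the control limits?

2

Compare each point to [105.824, 106.502]: sample 1 = 105.771 < LCL; sample 4 = 106.714 > UCL.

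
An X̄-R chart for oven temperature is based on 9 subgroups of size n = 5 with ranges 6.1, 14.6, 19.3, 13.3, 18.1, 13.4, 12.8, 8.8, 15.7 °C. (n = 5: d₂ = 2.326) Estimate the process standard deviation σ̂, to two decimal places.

5.83

R̄ = (6.1 + 14.6 + 19.3 + 13.3 + 18.1 + 13.4 + 12.8 + 8.8 + 15.7) / 9 = 13.5667
σ̂ = R̄ / d₂ = 13.5667 / 2.326 = 5.8326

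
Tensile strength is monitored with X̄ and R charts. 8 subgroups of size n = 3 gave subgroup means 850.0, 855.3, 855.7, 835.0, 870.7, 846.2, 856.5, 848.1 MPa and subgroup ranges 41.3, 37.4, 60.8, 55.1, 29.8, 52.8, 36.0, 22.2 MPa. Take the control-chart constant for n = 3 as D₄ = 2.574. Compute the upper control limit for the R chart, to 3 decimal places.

107.915

R̄ = (41.3 + 37.4 + 60.8 + 55.1 + 29.8 + 52.8 + 36.0 + 22.2) / 8 = 335.4000 / 8 = 41.9250
UCL_R = D₄·R̄ = 2.574 × 41.9250 = 107.9149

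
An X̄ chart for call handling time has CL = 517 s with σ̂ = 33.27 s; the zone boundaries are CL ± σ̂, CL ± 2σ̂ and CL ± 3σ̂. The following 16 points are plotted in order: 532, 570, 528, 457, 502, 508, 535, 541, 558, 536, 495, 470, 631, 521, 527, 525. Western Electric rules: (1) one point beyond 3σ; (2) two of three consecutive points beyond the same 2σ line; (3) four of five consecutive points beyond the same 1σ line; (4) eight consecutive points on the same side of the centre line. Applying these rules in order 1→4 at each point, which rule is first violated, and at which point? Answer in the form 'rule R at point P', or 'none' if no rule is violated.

Zone of each point (C = within 1σ̂, B = 1σ̂–2σ̂, A = 2σ̂–3σ̂, * = beyond 3σ̂; sign = side of CL): 1:+C, 2:+B, 3:+C, 4:-B, 5:-C, 6:-C, 7:+C, 8:+C, 9:+B, 10:+C, 11:-C, 12:-B, 13:+*, 14:+C, 15:+C, 16:+C
Rule 1 (one point beyond the 3σ limits) is satisfied at point 13.

rule 1 at point 13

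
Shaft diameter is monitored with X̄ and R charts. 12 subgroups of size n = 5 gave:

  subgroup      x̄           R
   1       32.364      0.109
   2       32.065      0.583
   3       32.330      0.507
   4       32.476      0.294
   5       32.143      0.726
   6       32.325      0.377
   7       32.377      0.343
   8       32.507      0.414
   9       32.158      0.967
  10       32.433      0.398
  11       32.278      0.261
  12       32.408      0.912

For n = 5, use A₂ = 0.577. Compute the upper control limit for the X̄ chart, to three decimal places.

32.605

X̄̄ = (32.364 + 32.065 + 32.330 + 32.476 + 32.143 + 32.325 + 32.377 + 32.507 + 32.158 + 32.433 + 32.278 + 32.408) / 12 = 387.8640 / 12 = 32.3220
R̄ = (0.109 + 0.583 + 0.507 + 0.294 + 0.726 + 0.377 + 0.343 + 0.414 + 0.967 + 0.398 + 0.261 + 0.912) / 12 = 5.8910 / 12 = 0.4909
UCL = X̄̄ + A₂·R̄ = 32.3220 + 0.577 × 0.4909 = 32.6053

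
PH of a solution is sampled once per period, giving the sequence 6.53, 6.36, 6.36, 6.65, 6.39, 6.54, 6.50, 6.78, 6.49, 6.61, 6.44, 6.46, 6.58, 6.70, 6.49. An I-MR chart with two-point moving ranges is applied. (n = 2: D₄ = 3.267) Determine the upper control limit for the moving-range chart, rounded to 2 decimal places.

Moving ranges: 0.17, 0.00, 0.29, 0.26, 0.15, 0.04, 0.28, 0.29, 0.12, 0.17, 0.02, 0.12, 0.12, 0.21; M̄R̄ = 2.2400 / 14 = 0.1600
UCL_MR = D₄·M̄R̄ = 3.267 × 0.1600 = 0.5227

0.52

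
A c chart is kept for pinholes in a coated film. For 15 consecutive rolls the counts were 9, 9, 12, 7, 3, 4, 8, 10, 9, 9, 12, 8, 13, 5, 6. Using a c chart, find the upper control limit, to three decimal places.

c̄ = (9 + 9 + 12 + 7 + 3 + 4 + 8 + 10 + 9 + 9 + 12 + 8 + 13 + 5 + 6) / 15 = 124 / 15 = 8.2667
UCL = c̄ + 3√c̄ = 8.2667 + 3 × √8.2667 = 8.2667 + 3 × 2.8752 = 16.8922

16.892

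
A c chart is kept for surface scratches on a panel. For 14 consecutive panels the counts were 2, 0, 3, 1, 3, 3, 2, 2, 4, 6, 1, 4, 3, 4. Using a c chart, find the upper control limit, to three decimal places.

c̄ = (2 + 0 + 3 + 1 + 3 + 3 + 2 + 2 + 4 + 6 + 1 + 4 + 3 + 4) / 14 = 38 / 14 = 2.7143
UCL = c̄ + 3√c̄ = 2.7143 + 3 × √2.7143 = 2.7143 + 3 × 1.6475 = 7.6568

7.657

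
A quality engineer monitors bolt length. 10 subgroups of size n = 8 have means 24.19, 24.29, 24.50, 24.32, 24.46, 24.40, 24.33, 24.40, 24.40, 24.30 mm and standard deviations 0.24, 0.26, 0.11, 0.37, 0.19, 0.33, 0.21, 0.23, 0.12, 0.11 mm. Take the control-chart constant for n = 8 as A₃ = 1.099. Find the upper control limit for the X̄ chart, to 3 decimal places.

24.597

X̄̄ = (24.19 + 24.29 + 24.50 + 24.32 + 24.46 + 24.40 + 24.33 + 24.40 + 24.40 + 24.30) / 10 = 24.3590
s̄ = (0.24 + 0.26 + 0.11 + 0.37 + 0.19 + 0.33 + 0.21 + 0.23 + 0.12 + 0.11) / 10 = 0.2170
UCL = X̄̄ + A₃·s̄ = 24.3590 + 1.099 × 0.2170 = 24.5975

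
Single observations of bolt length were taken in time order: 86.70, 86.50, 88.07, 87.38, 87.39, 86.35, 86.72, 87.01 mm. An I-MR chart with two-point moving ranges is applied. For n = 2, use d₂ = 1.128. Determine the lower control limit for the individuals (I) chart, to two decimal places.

X̄ = (86.70 + 86.50 + 88.07 + 87.38 + 87.39 + 86.35 + 86.72 + 87.01) / 8 = 87.0150
Moving ranges: 0.20, 1.57, 0.69, 0.01, 1.04, 0.37, 0.29; M̄R̄ = 4.1700 / 7 = 0.5957
LCL = X̄ − 3·M̄R̄/d₂ = 87.0150 − 3 × 0.5957 / 1.128 = 85.4307

85.43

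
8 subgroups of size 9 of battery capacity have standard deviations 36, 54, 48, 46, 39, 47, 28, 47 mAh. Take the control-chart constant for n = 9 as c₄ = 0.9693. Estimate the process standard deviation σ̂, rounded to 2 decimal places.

s̄ = (36 + 54 + 48 + 46 + 39 + 47 + 28 + 47) / 8 = 43.1250
σ̂ = s̄ / c₄ = 43.1250 / 0.9693 = 44.4909

44.49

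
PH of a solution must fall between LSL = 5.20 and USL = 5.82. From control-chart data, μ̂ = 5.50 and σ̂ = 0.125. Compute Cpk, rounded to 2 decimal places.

0.80

Cpu = (USL − μ̂) / (3σ̂) = (5.82 − 5.50) / (3 × 0.125) = 0.8533; Cpl = (μ̂ − LSL) / (3σ̂) = (5.50 − 5.20) / (3 × 0.125) = 0.8000; Cpk = min(Cpu, Cpl) = 0.8000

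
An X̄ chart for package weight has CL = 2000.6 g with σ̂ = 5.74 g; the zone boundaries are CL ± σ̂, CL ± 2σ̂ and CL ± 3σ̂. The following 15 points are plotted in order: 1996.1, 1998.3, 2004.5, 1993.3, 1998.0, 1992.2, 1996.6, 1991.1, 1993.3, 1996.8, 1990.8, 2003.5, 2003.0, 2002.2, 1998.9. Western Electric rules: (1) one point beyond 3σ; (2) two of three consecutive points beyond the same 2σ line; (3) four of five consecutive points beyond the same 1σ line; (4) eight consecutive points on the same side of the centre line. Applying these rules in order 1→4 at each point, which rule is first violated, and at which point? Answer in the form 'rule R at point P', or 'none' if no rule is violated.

Zone of each point (C = within 1σ̂, B = 1σ̂–2σ̂, A = 2σ̂–3σ̂, * = beyond 3σ̂; sign = side of CL): 1:-C, 2:-C, 3:+C, 4:-B, 5:-C, 6:-B, 7:-C, 8:-B, 9:-B, 10:-C, 11:-B, 12:+C, 13:+C, 14:+C, 15:-C
Rule 4 (eight consecutive points on the same side of the centre line) is satisfied at point 11.

rule 4 at point 11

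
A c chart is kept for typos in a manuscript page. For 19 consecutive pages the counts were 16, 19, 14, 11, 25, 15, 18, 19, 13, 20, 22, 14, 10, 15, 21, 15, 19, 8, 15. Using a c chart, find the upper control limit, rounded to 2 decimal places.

28.36

c̄ = (16 + 19 + 14 + 11 + 25 + 15 + 18 + 19 + 13 + 20 + 22 + 14 + 10 + 15 + 21 + 15 + 19 + 8 + 15) / 19 = 309 / 19 = 16.2632
UCL = c̄ + 3√c̄ = 16.2632 + 3 × √16.2632 = 16.2632 + 3 × 4.0328 = 28.3614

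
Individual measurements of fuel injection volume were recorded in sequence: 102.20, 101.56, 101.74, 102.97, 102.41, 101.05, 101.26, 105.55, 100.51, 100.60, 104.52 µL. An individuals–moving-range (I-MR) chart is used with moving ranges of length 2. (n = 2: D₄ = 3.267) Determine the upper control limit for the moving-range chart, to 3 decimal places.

5.724

Moving ranges: 0.64, 0.18, 1.23, 0.56, 1.36, 0.21, 4.29, 5.04, 0.09, 3.92; M̄R̄ = 17.5200 / 10 = 1.7520
UCL_MR = D₄·M̄R̄ = 3.267 × 1.7520 = 5.7238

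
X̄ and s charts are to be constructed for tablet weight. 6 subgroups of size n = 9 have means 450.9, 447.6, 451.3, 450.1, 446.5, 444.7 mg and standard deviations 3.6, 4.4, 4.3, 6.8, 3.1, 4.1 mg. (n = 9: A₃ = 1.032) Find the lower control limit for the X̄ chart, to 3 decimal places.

443.993

X̄̄ = (450.9 + 447.6 + 451.3 + 450.1 + 446.5 + 444.7) / 6 = 448.5167
s̄ = (3.6 + 4.4 + 4.3 + 6.8 + 3.1 + 4.1) / 6 = 4.3833
LCL = X̄̄ − A₃·s̄ = 448.5167 − 1.032 × 4.3833 = 443.9931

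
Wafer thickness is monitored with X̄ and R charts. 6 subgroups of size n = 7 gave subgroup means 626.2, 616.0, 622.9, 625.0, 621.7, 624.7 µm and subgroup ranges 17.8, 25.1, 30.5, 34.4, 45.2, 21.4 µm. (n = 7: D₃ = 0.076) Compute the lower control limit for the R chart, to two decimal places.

R̄ = (17.8 + 25.1 + 30.5 + 34.4 + 45.2 + 21.4) / 6 = 174.4000 / 6 = 29.0667
LCL_R = D₃·R̄ = 0.076 × 29.0667 = 2.2091

2.21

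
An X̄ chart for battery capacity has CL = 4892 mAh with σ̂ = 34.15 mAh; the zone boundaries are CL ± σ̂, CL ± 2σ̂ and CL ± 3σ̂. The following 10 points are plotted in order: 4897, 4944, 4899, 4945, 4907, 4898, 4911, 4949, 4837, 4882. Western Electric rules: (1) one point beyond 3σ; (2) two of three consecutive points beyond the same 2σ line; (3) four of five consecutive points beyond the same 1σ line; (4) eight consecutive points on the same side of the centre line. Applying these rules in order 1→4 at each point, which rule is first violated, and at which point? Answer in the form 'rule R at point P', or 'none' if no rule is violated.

Zone of each point (C = within 1σ̂, B = 1σ̂–2σ̂, A = 2σ̂–3σ̂, * = beyond 3σ̂; sign = side of CL): 1:+C, 2:+B, 3:+C, 4:+B, 5:+C, 6:+C, 7:+C, 8:+B, 9:-B, 10:-C
Rule 4 (eight consecutive points on the same side of the centre line) is satisfied at point 8.

rule 4 at point 8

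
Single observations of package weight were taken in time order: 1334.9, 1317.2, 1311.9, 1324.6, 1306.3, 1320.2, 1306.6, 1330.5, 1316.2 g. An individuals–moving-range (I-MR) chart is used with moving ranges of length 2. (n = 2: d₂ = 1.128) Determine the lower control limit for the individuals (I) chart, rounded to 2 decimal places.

X̄ = (1334.9 + 1317.2 + 1311.9 + 1324.6 + 1306.3 + 1320.2 + 1306.6 + 1330.5 + 1316.2) / 9 = 1318.7111
Moving ranges: 17.7, 5.3, 12.7, 18.3, 13.9, 13.6, 23.9, 14.3; M̄R̄ = 119.7000 / 8 = 14.9625
LCL = X̄ − 3·M̄R̄/d₂ = 1318.7111 − 3 × 14.9625 / 1.128 = 1278.9172

1278.92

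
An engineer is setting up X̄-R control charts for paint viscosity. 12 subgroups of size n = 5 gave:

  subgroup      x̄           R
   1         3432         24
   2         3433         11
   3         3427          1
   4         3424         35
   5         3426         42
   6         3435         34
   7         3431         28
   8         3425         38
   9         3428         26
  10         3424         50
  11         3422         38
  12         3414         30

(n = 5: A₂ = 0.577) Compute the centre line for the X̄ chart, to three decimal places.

X̄̄ = (3432 + 3433 + 3427 + 3424 + 3426 + 3435 + 3431 + 3425 + 3428 + 3424 + 3422 + 3414) / 12 = 41121.0000 / 12 = 3426.7500
CL = X̄̄ = 3426.7500

3426.750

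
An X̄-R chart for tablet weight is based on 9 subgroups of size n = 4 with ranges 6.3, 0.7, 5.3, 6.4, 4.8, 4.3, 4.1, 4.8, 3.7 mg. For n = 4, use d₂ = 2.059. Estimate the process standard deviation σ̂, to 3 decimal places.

R̄ = (6.3 + 0.7 + 5.3 + 6.4 + 4.8 + 4.3 + 4.1 + 4.8 + 3.7) / 9 = 4.4889
σ̂ = R̄ / d₂ = 4.4889 / 2.059 = 2.1801

2.180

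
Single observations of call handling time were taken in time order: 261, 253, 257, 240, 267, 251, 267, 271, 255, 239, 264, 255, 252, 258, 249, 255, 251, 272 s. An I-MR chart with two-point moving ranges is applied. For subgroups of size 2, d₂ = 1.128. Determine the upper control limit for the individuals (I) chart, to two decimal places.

288.88

X̄ = (261 + 253 + 257 + 240 + 267 + 251 + 267 + 271 + 255 + 239 + 264 + 255 + 252 + 258 + 249 + 255 + 251 + 272) / 18 = 256.5000
Moving ranges: 8, 4, 17, 27, 16, 16, 4, 16, 16, 25, 9, 3, 6, 9, 6, 4, 21; M̄R̄ = 207.0000 / 17 = 12.1765
UCL = X̄ + 3·M̄R̄/d₂ = 256.5000 + 3 × 12.1765 / 1.128 = 288.8842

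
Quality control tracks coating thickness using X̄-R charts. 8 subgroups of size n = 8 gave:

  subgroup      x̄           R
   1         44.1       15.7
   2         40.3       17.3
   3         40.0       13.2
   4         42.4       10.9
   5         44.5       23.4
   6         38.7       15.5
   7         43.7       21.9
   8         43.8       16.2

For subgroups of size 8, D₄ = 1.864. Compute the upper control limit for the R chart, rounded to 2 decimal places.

31.25

R̄ = (15.7 + 17.3 + 13.2 + 10.9 + 23.4 + 15.5 + 21.9 + 16.2) / 8 = 134.1000 / 8 = 16.7625
UCL_R = D₄·R̄ = 1.864 × 16.7625 = 31.2453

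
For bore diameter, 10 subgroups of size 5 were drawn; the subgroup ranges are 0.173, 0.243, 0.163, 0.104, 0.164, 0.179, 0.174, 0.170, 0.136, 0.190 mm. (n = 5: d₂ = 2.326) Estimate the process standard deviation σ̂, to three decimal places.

R̄ = (0.173 + 0.243 + 0.163 + 0.104 + 0.164 + 0.179 + 0.174 + 0.170 + 0.136 + 0.190) / 10 = 0.1696
σ̂ = R̄ / d₂ = 0.1696 / 2.326 = 0.0729

0.073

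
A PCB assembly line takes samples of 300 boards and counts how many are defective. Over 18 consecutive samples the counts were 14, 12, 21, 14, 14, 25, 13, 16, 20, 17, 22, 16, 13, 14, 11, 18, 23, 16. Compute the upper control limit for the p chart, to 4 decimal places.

0.0950

p̄ = Σdᵢ / (k·n) = 299 / (18 × 300) = 0.05537
UCL = p̄ + 3·√(p̄(1−p̄)/n) = 0.05537 + 3 × √(0.05537×0.94463/300) = 0.05537 + 3 × 0.01320 = 0.09498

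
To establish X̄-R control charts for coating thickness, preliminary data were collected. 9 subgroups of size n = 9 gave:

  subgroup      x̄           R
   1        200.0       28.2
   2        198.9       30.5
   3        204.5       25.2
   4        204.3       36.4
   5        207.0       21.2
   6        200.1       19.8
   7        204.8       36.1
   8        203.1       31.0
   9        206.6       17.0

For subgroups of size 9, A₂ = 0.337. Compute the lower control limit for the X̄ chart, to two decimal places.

194.07

X̄̄ = (200.0 + 198.9 + 204.5 + 204.3 + 207.0 + 200.1 + 204.8 + 203.1 + 206.6) / 9 = 1829.3000 / 9 = 203.2556
R̄ = (28.2 + 30.5 + 25.2 + 36.4 + 21.2 + 19.8 + 36.1 + 31.0 + 17.0) / 9 = 245.4000 / 9 = 27.2667
LCL = X̄̄ − A₂·R̄ = 203.2556 − 0.337 × 27.2667 = 194.0667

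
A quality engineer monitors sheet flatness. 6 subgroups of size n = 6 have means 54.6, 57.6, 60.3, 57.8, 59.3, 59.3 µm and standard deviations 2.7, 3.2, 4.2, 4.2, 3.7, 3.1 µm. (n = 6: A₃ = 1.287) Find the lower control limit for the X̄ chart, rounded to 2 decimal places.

X̄̄ = (54.6 + 57.6 + 60.3 + 57.8 + 59.3 + 59.3) / 6 = 58.1500
s̄ = (2.7 + 3.2 + 4.2 + 4.2 + 3.7 + 3.1) / 6 = 3.5167
LCL = X̄̄ − A₃·s̄ = 58.1500 − 1.287 × 3.5167 = 53.6240

53.62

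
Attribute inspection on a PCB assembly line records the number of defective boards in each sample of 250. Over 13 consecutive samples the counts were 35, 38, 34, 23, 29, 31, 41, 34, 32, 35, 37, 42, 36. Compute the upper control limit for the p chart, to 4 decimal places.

0.2029

p̄ = Σdᵢ / (k·n) = 447 / (13 × 250) = 0.13754
UCL = p̄ + 3·√(p̄(1−p̄)/n) = 0.13754 + 3 × √(0.13754×0.86246/250) = 0.13754 + 3 × 0.02178 = 0.20289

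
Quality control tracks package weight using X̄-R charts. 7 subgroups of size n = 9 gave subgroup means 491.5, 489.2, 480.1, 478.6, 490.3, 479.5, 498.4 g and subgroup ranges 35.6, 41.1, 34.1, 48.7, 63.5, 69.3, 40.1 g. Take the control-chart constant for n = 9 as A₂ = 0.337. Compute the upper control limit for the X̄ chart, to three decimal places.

X̄̄ = (491.5 + 489.2 + 480.1 + 478.6 + 490.3 + 479.5 + 498.4) / 7 = 3407.6000 / 7 = 486.8000
R̄ = (35.6 + 41.1 + 34.1 + 48.7 + 63.5 + 69.3 + 40.1) / 7 = 332.4000 / 7 = 47.4857
UCL = X̄̄ + A₂·R̄ = 486.8000 + 0.337 × 47.4857 = 502.8027

502.803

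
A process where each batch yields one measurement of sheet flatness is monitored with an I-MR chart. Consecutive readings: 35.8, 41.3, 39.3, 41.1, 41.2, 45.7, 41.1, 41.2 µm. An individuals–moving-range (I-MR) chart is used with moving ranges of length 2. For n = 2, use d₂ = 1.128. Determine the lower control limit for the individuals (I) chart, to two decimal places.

X̄ = (35.8 + 41.3 + 39.3 + 41.1 + 41.2 + 45.7 + 41.1 + 41.2) / 8 = 40.8375
Moving ranges: 5.5, 2.0, 1.8, 0.1, 4.5, 4.6, 0.1; M̄R̄ = 18.6000 / 7 = 2.6571
LCL = X̄ − 3·M̄R̄/d₂ = 40.8375 − 3 × 2.6571 / 1.128 = 33.7706

33.77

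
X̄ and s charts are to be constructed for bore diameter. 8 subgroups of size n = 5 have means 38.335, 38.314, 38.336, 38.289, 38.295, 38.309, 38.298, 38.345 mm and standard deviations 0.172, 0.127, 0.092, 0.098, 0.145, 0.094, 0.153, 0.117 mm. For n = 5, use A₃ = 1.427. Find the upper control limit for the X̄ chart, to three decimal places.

38.493

X̄̄ = (38.335 + 38.314 + 38.336 + 38.289 + 38.295 + 38.309 + 38.298 + 38.345) / 8 = 38.3151
s̄ = (0.172 + 0.127 + 0.092 + 0.098 + 0.145 + 0.094 + 0.153 + 0.117) / 8 = 0.1247
UCL = X̄̄ + A₃·s̄ = 38.3151 + 1.427 × 0.1247 = 38.4931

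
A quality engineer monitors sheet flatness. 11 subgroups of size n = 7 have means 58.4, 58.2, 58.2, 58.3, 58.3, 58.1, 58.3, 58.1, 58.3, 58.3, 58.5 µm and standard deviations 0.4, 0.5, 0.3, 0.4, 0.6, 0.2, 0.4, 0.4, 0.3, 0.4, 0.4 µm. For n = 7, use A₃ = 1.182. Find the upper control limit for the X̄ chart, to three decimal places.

58.735

X̄̄ = (58.4 + 58.2 + 58.2 + 58.3 + 58.3 + 58.1 + 58.3 + 58.1 + 58.3 + 58.3 + 58.5) / 11 = 58.2727
s̄ = (0.4 + 0.5 + 0.3 + 0.4 + 0.6 + 0.2 + 0.4 + 0.4 + 0.3 + 0.4 + 0.4) / 11 = 0.3909
UCL = X̄̄ + A₃·s̄ = 58.2727 + 1.182 × 0.3909 = 58.7348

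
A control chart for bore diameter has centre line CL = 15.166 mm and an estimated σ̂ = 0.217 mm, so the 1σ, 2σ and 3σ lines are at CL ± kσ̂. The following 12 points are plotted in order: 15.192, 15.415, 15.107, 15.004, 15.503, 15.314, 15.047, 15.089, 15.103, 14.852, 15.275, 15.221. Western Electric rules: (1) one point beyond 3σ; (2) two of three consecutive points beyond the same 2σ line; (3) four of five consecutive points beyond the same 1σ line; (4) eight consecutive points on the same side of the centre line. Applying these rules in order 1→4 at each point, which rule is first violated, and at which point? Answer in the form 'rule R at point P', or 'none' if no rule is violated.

none

Zone of each point (C = within 1σ̂, B = 1σ̂–2σ̂, A = 2σ̂–3σ̂, * = beyond 3σ̂; sign = side of CL): 1:+C, 2:+B, 3:-C, 4:-C, 5:+B, 6:+C, 7:-C, 8:-C, 9:-C, 10:-B, 11:+C, 12:+C
No rule fires across all 12 points.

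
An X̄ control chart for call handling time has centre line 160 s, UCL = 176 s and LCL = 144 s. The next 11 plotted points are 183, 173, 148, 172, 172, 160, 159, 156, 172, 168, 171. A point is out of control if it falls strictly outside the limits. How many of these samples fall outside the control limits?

Compare each point to [144, 176]: sample 1 = 183 > UCL.

1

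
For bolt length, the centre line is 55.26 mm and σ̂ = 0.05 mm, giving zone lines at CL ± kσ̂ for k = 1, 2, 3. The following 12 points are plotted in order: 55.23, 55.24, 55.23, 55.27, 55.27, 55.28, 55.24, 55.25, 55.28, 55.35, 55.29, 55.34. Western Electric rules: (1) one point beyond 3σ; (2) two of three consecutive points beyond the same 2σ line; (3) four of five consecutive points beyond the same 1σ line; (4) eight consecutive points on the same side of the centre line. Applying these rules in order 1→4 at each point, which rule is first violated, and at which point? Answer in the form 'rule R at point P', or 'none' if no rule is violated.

Zone of each point (C = within 1σ̂, B = 1σ̂–2σ̂, A = 2σ̂–3σ̂, * = beyond 3σ̂; sign = side of CL): 1:-C, 2:-C, 3:-C, 4:+C, 5:+C, 6:+C, 7:-C, 8:-C, 9:+C, 10:+B, 11:+C, 12:+B
No rule fires across all 12 points.

none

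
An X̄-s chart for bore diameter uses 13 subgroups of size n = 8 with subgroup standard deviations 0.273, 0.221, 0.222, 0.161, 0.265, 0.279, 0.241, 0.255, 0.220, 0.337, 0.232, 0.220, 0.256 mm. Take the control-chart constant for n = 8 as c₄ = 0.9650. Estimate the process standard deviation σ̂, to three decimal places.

s̄ = (0.273 + 0.221 + 0.222 + 0.161 + 0.265 + 0.279 + 0.241 + 0.255 + 0.220 + 0.337 + 0.232 + 0.220 + 0.256) / 13 = 0.2448
σ̂ = s̄ / c₄ = 0.2448 / 0.9650 = 0.2536

0.254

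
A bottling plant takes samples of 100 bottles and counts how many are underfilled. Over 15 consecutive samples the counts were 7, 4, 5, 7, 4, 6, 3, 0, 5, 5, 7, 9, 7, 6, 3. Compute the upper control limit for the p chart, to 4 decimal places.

p̄ = Σdᵢ / (k·n) = 78 / (15 × 100) = 0.05200
UCL = p̄ + 3·√(p̄(1−p̄)/n) = 0.05200 + 3 × √(0.05200×0.94800/100) = 0.05200 + 3 × 0.02220 = 0.11861

0.1186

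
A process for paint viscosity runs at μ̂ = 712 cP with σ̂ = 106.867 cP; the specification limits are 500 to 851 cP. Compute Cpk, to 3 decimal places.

0.434

Cpu = (USL − μ̂) / (3σ̂) = (851 − 712) / (3 × 106.867) = 0.4336; Cpl = (μ̂ − LSL) / (3σ̂) = (712 − 500) / (3 × 106.867) = 0.6613; Cpk = min(Cpu, Cpl) = 0.4336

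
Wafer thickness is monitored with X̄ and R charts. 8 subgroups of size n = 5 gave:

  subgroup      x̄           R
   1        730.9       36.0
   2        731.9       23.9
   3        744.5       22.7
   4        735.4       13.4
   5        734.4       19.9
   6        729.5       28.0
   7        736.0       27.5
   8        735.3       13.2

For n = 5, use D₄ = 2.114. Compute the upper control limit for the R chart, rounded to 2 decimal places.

48.78

R̄ = (36.0 + 23.9 + 22.7 + 13.4 + 19.9 + 28.0 + 27.5 + 13.2) / 8 = 184.6000 / 8 = 23.0750
UCL_R = D₄·R̄ = 2.114 × 23.0750 = 48.7805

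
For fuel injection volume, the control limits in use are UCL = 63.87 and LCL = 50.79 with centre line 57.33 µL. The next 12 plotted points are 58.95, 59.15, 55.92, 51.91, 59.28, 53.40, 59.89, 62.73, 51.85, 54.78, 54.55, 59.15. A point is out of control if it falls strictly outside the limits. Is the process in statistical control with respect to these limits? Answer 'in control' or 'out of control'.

in control

All 12 points lie within [50.79, 63.87].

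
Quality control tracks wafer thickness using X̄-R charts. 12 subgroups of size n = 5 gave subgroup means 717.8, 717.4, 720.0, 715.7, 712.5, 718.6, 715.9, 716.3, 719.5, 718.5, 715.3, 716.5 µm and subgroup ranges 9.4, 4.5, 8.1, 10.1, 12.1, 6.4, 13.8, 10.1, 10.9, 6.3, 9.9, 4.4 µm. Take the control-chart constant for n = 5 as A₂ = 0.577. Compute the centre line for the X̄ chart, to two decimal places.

717.00

X̄̄ = (717.8 + 717.4 + 720.0 + 715.7 + 712.5 + 718.6 + 715.9 + 716.3 + 719.5 + 718.5 + 715.3 + 716.5) / 12 = 8604.0000 / 12 = 717.0000
CL = X̄̄ = 717.0000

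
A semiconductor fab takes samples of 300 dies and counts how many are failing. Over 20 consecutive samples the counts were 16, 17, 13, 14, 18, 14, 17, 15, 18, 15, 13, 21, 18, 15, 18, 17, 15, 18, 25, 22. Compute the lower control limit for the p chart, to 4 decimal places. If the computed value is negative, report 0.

p̄ = Σdᵢ / (k·n) = 339 / (20 × 300) = 0.05650
LCL = p̄ − 3·√(p̄(1−p̄)/n) = 0.05650 − 3 × 0.01333 = 0.01651

0.0165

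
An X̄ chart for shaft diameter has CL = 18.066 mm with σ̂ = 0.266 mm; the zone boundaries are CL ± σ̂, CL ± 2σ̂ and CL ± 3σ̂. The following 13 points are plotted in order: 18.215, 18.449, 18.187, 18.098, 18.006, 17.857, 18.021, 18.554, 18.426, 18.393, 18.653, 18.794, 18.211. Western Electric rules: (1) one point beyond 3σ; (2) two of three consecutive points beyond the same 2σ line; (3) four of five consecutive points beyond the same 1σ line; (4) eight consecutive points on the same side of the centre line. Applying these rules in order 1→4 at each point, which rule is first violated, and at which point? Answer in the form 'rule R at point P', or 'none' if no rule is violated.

Zone of each point (C = within 1σ̂, B = 1σ̂–2σ̂, A = 2σ̂–3σ̂, * = beyond 3σ̂; sign = side of CL): 1:+C, 2:+B, 3:+C, 4:+C, 5:-C, 6:-C, 7:-C, 8:+B, 9:+B, 10:+B, 11:+A, 12:+A, 13:+C
Rule 3 (four of five consecutive points beyond the same 1σ limit) is satisfied at point 11.

rule 3 at point 11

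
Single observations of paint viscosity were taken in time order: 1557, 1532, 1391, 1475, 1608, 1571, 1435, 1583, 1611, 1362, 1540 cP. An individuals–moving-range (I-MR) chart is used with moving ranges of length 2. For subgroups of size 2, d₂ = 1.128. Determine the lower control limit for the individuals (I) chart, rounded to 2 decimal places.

X̄ = (1557 + 1532 + 1391 + 1475 + 1608 + 1571 + 1435 + 1583 + 1611 + 1362 + 1540) / 11 = 1515.0000
Moving ranges: 25, 141, 84, 133, 37, 136, 148, 28, 249, 178; M̄R̄ = 1159.0000 / 10 = 115.9000
LCL = X̄ − 3·M̄R̄/d₂ = 1515.0000 − 3 × 115.9000 / 1.128 = 1206.7553

1206.76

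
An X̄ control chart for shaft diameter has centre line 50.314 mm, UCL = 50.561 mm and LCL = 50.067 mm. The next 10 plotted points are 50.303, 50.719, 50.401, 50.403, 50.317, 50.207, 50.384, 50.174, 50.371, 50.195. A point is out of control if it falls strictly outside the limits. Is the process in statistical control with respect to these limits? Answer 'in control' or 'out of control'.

out of control

Compare each point to [50.067, 50.561]: sample 2 = 50.719 > UCL.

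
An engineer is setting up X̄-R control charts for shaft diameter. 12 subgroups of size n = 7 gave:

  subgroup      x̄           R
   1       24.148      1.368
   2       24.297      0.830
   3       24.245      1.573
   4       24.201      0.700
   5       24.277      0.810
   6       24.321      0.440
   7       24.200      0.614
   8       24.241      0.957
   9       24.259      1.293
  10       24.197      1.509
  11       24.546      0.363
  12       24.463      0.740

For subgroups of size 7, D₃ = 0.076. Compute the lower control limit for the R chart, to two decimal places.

0.07

R̄ = (1.368 + 0.830 + 1.573 + 0.700 + 0.810 + 0.440 + 0.614 + 0.957 + 1.293 + 1.509 + 0.363 + 0.740) / 12 = 11.1970 / 12 = 0.9331
LCL_R = D₃·R̄ = 0.076 × 0.9331 = 0.0709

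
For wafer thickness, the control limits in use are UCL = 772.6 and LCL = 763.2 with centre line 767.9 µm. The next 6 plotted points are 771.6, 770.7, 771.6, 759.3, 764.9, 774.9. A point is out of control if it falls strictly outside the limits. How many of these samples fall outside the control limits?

2

Compare each point to [763.2, 772.6]: sample 4 = 759.3 < LCL; sample 6 = 774.9 > UCL.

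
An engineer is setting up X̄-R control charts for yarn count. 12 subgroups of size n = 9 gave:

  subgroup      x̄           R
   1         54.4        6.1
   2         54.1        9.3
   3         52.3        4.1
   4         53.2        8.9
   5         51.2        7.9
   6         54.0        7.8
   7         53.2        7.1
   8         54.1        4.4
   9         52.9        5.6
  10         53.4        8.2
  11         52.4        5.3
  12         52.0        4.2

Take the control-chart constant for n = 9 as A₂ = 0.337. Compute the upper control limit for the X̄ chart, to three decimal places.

X̄̄ = (54.4 + 54.1 + 52.3 + 53.2 + 51.2 + 54.0 + 53.2 + 54.1 + 52.9 + 53.4 + 52.4 + 52.0) / 12 = 637.2000 / 12 = 53.1000
R̄ = (6.1 + 9.3 + 4.1 + 8.9 + 7.9 + 7.8 + 7.1 + 4.4 + 5.6 + 8.2 + 5.3 + 4.2) / 12 = 78.9000 / 12 = 6.5750
UCL = X̄̄ + A₂·R̄ = 53.1000 + 0.337 × 6.5750 = 55.3158

55.316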